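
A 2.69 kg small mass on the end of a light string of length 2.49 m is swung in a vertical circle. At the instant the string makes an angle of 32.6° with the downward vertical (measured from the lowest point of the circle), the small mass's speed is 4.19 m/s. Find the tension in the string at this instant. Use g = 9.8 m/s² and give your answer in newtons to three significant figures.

Take the radial direction toward the centre of the circle as positive. The component of the weight along the string toward the centre is −mg cos φ (φ measured from the bottom), so Newton's second law along the string gives T − mg cos φ = m v²/r.
cos 32.6° = 0.8425, so T = m(v²/r + g cos φ) = 2.69 × ((4.19)²/2.49 + 9.8 × 0.8425) = 2.69 × (7.051 + (8.256)) = 2.69 × 15.31 = 41.17 N.

41.2 N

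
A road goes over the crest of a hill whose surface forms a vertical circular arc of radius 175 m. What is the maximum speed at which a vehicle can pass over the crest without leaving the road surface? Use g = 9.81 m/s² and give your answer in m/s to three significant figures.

41.4 m/s

At the crest the centre of the circle is below the vehicle, so the net downward (centripetal) force is mg − N = mv²/r.
The vehicle leaves the road when N → 0, giving v_max = √(g r) = √(9.81 × 175) = 41.43 m/s.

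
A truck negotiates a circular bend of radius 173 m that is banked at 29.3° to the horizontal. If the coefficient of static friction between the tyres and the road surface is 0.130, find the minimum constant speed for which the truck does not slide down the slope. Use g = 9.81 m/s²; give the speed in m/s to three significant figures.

At the minimum speed, friction acts up the slope at its limiting value f = μN. Radially (horizontal, toward centre): N sinθ − μN cosθ = mv²/r. Vertically: N cosθ + μN sinθ = mg.
Dividing: v² = r g (sinθ − μcosθ)/(cosθ + μsinθ).
sinθ − μcosθ = 0.4894 − 0.130×0.8721 = 0.3760; cosθ + μsinθ = 0.8721 + 0.130×0.4894 = 0.9357.
v² = 173 × 9.81 × 0.3760/0.9357 = 682.0 m²/s², so v = 26.12 m/s.

26.1 m/s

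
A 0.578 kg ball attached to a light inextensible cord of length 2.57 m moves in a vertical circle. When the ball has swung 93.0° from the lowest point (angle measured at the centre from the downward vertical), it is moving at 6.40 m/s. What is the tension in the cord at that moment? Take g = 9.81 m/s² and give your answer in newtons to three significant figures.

Take the radial direction toward the centre of the circle as positive. The component of the weight along the string toward the centre is −mg cos φ (φ measured from the bottom), so Newton's second law along the string gives T − mg cos φ = m v²/r.
cos 93.0° = -0.05234, so T = m(v²/r + g cos φ) = 0.578 × ((6.40)²/2.57 + 9.81 × -0.05234) = 0.578 × (15.94 + (-0.5134)) = 0.578 × 15.42 = 8.915 N.

8.92 N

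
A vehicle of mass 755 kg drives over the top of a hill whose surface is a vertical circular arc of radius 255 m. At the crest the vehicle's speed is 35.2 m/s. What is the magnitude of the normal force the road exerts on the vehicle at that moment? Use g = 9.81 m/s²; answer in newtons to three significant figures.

At the crest the centripetal acceleration points downward (toward the centre of the arc), so mg − N = mv²/r.
N = m(g − v²/r) = 755 × (9.81 − (35.2)²/255) = 755 × (9.81 − 4.859) = 755 × 4.951 = 3738 N.

3740 N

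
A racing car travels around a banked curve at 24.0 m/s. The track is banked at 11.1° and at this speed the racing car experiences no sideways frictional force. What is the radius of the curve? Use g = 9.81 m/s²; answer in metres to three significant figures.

299 m

Frictionless banking: tanθ = v²/(rg), so r = v²/(g tanθ).
r = (24.0)²/(9.81 × tan 11.1°) = 576.0/(9.81 × 0.1962) = 576.0/1.925 = 299.3 m.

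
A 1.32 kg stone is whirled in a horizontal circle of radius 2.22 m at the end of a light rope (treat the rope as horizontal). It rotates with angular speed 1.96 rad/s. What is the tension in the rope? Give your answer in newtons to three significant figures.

11.3 N

v = ωr = 1.96 × 2.22 = 4.351 m/s.
The tension is the only horizontal force, so it supplies the full centripetal force: T = m v²/r = 1.32 × (4.351)²/2.22 = 1.32 × 18.93/2.22 = 11.26 N.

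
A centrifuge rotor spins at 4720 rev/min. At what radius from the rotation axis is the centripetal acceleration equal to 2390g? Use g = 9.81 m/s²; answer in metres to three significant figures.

ω = 4720 rev/min × 2π/60 = 494.3 rad/s.
a_c = ω²r = 2390g ⇒ r = 2390 × 9.81 / (494.3)² = 23450/244300 = 0.09597 m.

0.0960 m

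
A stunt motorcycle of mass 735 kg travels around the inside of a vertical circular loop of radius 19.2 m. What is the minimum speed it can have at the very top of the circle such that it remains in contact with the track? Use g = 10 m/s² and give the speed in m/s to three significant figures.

At the highest point the centre is directly below, so both the weight and N act inward: N + mg = mv²/r.
At minimum speed N → 0, so mg = mv_min²/r ⇒ v_min = √(g r) = √(10.0 × 19.2) = 13.86 m/s.

13.9 m/s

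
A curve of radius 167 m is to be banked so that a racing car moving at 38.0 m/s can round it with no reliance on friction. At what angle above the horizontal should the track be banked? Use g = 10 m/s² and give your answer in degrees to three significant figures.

With no friction, the horizontal component of the normal force provides the centripetal force: N sinθ = mv²/r, while N cosθ = mg vertically.
Dividing: tanθ = v²/(r g) = (38.0)²/(167 × 10.0) = 1444/1670 = 0.8647.
θ = arctan(0.8647) = 40.85°.

40.8°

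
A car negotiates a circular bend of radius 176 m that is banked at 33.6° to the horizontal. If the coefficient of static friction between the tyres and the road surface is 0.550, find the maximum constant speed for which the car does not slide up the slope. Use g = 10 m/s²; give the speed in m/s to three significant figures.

At the maximum speed, friction acts down the slope at its limiting value f = μN. Radially (horizontal, toward centre): N sinθ + μN cosθ = mv²/r. Vertically: N cosθ − μN sinθ = mg.
Dividing: v² = r g (sinθ + μcosθ)/(cosθ − μsinθ).
sinθ + μcosθ = 0.5534 + 0.550×0.8329 = 1.011; cosθ − μsinθ = 0.8329 − 0.550×0.5534 = 0.5286.
v² = 176 × 10.0 × 1.011/0.5286 = 3368 m²/s², so v = 58.04 m/s.

58.0 m/s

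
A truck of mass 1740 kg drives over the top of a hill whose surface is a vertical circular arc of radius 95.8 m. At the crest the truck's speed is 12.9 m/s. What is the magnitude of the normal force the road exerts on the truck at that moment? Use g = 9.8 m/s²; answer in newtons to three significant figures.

14000 N

At the crest the centripetal acceleration points downward (toward the centre of the arc), so mg − N = mv²/r.
N = m(g − v²/r) = 1740 × (9.8 − (12.9)²/95.8) = 1740 × (9.8 − 1.737) = 1740 × 8.063 = 14030 N.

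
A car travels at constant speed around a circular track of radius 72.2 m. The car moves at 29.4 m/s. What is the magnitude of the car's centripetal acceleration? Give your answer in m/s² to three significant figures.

a_c = v²/r = (29.40)²/72.2 = 864.4/72.2 = 11.97 m/s².

12.0 m/s²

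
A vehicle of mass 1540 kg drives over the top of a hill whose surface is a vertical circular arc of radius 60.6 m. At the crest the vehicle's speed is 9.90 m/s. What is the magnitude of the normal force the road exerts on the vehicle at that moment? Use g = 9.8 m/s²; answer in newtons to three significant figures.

12600 N

At the crest the centripetal acceleration points downward (toward the centre of the arc), so mg − N = mv²/r.
N = m(g − v²/r) = 1540 × (9.8 − (9.90)²/60.6) = 1540 × (9.8 − 1.617) = 1540 × 8.183 = 12600 N.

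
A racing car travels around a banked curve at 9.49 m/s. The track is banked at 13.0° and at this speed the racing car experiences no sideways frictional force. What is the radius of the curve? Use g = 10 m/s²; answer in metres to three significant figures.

39.0 m

Frictionless banking: tanθ = v²/(rg), so r = v²/(g tanθ).
r = (9.49)²/(10.0 × tan 13.0°) = 90.06/(10.0 × 0.2309) = 90.06/2.309 = 39.01 m.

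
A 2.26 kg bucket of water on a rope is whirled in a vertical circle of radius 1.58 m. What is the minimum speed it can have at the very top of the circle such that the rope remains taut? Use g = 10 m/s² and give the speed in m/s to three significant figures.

3.97 m/s

At the top, both weight mg and T point toward the centre: T + mg = mv²/r.
At minimum speed T → 0, so mg = mv_min²/r ⇒ v_min = √(g r) = √(10.0 × 1.58) = 3.975 m/s.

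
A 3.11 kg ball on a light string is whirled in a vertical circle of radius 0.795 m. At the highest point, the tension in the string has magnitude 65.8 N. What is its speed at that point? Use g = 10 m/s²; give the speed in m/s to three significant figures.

At the top, T + mg = mv²/r, so v = √(r(T/m + g)) = √(0.795 × (65.8/3.11 + 10.0)) = √(0.795 × 31.16) = √24.77 = 4.977 m/s.

4.98 m/s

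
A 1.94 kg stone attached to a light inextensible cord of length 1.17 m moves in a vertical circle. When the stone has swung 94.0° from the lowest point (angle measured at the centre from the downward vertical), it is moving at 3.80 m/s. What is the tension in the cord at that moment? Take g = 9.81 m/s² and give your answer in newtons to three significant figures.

Take the radial direction toward the centre of the circle as positive. The component of the weight along the string toward the centre is −mg cos φ (φ measured from the bottom), so Newton's second law along the string gives T − mg cos φ = m v²/r.
cos 94.0° = -0.06976, so T = m(v²/r + g cos φ) = 1.94 × ((3.80)²/1.17 + 9.81 × -0.06976) = 1.94 × (12.34 + (-0.6843)) = 1.94 × 11.66 = 22.62 N.

22.6 N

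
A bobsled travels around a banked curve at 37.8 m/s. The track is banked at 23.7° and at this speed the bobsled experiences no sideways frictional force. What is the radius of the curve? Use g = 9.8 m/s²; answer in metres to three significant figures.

Frictionless banking: tanθ = v²/(rg), so r = v²/(g tanθ).
r = (37.8)²/(9.8 × tan 23.7°) = 1429/(9.8 × 0.4390) = 1429/4.302 = 332.1 m.

332 m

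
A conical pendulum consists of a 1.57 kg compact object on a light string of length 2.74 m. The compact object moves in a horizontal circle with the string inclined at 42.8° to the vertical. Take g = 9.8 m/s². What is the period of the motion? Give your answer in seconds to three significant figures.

2.85 s

r = L sinθ = 1.862 m. From T sinθ = mω²r and T cosθ = mg: tanθ = ω²r/g, so ω² = g tanθ / r = g/(L cosθ).
ω = √(g/(L cosθ)) = √(9.8/(2.74 × 0.7337)) = √4.875 = 2.208 rad/s.
Period = 2π/ω = 2.846 s.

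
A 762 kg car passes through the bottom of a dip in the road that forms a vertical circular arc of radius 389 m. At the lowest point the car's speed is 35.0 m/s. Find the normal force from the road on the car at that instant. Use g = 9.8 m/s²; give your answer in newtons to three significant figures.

9870 N

At the lowest point, N points up (toward the centre) and the weight mg points down (away from the centre), so the net inward force is N − mg = mv²/r.
N = m(v²/r + g) = 762 × ((35.0)²/389 + 9.8) = 762 × (3.149 + 9.8) = 762 × 12.95 = 9867 N.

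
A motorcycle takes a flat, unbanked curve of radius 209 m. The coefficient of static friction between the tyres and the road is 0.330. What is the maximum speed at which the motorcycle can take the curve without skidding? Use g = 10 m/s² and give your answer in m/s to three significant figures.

The only inward force on a level bend is static friction, so at the limit f_s = μ_s N = μ_s m g = m v²/r.
Mass cancels: v_max = √(μ_s g r) = √(0.330 × 10.0 × 209) = √689.7 = 26.26 m/s.

26.3 m/s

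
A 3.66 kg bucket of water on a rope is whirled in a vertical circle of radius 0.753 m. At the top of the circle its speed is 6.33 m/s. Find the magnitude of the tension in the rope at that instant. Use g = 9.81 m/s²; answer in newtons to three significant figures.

At the top, both T and the weight mg point inward (toward the centre), so T + mg = mv²/r.
T = m(v²/r − g) = 3.66 × ((6.33)²/0.753 − 9.81) = 3.66 × (53.21 − 9.81) = 3.66 × 43.40 = 158.9 N.

159 N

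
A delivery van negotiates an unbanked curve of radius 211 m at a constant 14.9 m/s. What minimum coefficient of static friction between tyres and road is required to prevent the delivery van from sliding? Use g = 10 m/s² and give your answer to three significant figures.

0.105

Friction provides the centripetal force: μ_s m g = m v²/r, so μ_s = v²/(g r) = (14.90)²/(10.0 × 211) = 222.0/2110 = 0.1052.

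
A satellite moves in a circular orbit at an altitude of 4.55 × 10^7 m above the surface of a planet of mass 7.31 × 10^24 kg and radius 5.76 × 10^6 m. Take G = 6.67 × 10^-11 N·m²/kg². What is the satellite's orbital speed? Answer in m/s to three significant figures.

Orbital radius r = R + h = 5.76 × 10^6 + 4.55 × 10^7 = 5.126 × 10^7 m.
Gravity supplies the centripetal force: G M m / r² = m v² / r, so v = √(GM/r).
v = √(6.67 × 10^-11 × 7.31 × 10^24 / 5.126 × 10^7) = √(9.512 × 10^6) = 3084 m/s.

3080 m/s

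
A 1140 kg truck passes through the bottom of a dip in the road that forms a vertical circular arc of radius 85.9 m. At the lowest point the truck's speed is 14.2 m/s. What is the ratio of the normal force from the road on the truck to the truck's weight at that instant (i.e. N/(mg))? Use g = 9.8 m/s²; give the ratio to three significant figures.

At the bottom, N − mg = mv²/r, so N = m(v²/r + g) and N/(mg) = v²/(rg) + 1 = (14.2)²/(85.9 × 9.8) + 1 = 0.2395 + 1 = 1.240.

1.24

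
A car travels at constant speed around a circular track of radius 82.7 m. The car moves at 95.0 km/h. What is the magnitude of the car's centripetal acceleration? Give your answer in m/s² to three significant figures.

v = 95.0 km/h = 95.0/3.6 = 26.39 m/s.
a_c = v²/r = (26.39)²/82.7 = 696.4/82.7 = 8.420 m/s².

8.42 m/s²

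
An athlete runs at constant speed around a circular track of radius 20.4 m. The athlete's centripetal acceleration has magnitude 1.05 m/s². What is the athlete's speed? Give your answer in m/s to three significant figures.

a_c = v²/r ⇒ v = √(a_c · r) = √(1.05 × 20.4) = √21.42 = 4.628 m/s.

4.63 m/s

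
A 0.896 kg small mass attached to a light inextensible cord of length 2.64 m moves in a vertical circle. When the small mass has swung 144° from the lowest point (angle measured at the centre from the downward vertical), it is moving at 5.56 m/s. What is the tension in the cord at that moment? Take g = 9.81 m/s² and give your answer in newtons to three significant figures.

3.38 N

Take the radial direction toward the centre of the circle as positive. The component of the weight along the string toward the centre is −mg cos φ (φ measured from the bottom), so Newton's second law along the string gives T − mg cos φ = m v²/r.
cos 144° = -0.8090, so T = m(v²/r + g cos φ) = 0.896 × ((5.56)²/2.64 + 9.81 × -0.8090) = 0.896 × (11.71 + (-7.936)) = 0.896 × 3.773 = 3.381 N.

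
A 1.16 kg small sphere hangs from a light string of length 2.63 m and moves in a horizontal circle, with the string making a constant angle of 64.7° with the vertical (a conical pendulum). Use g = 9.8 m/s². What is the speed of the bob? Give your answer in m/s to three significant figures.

7.02 m/s

The radius of the circle is r = L sinθ = 2.63 × sin 64.7° = 2.378 m.
Horizontally T sinθ = mv²/r and vertically T cosθ = mg, so tanθ = v²/(rg).
v = √(r g tanθ) = √(2.378 × 9.8 × 2.116) = √49.30 = 7.021 m/s.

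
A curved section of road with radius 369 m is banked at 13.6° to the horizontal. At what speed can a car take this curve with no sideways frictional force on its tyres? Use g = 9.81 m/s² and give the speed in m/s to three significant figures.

On a frictionless banked curve, N sinθ = mv²/r and N cosθ = mg, so tanθ = v²/(rg).
v = √(r g tanθ) = √(369 × 9.81 × tan 13.6°) = √(369 × 9.81 × 0.2419) = √875.7 = 29.59 m/s.

29.6 m/s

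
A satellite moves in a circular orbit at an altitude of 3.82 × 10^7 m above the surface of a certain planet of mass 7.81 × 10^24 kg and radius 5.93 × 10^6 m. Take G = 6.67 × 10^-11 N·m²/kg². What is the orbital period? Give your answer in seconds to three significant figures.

80700 s

r = R + h = 5.93 × 10^6 + 3.82 × 10^7 = 4.413 × 10^7 m. Gravity provides the centripetal force: G M m / r² = m v² / r ⇒ v = √(GM/r) = 3436 m/s.
T = 2πr/v = 2π × 4.413 × 10^7 / 3436 = 80700 s.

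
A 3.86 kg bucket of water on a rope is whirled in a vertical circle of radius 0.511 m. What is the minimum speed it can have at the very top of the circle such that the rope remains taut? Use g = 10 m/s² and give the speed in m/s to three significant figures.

At the top, both weight mg and T point toward the centre: T + mg = mv²/r.
At minimum speed T → 0, so mg = mv_min²/r ⇒ v_min = √(g r) = √(10.0 × 0.511) = 2.261 m/s.

2.26 m/s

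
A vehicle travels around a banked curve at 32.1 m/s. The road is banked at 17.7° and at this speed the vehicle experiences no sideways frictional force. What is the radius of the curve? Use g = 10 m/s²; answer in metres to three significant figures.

Frictionless banking: tanθ = v²/(rg), so r = v²/(g tanθ).
r = (32.1)²/(10.0 × tan 17.7°) = 1030/(10.0 × 0.3191) = 1030/3.191 = 322.9 m.

323 m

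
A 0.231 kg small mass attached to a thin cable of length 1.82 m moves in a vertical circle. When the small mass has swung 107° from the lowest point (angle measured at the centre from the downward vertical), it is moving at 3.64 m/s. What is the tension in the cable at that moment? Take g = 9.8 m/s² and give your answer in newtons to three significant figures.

Take the radial direction toward the centre of the circle as positive. The component of the weight along the string toward the centre is −mg cos φ (φ measured from the bottom), so Newton's second law along the string gives T − mg cos φ = m v²/r.
cos 107° = -0.2924, so T = m(v²/r + g cos φ) = 0.231 × ((3.64)²/1.82 + 9.8 × -0.2924) = 0.231 × (7.280 + (-2.865)) = 0.231 × 4.415 = 1.020 N.

1.02 N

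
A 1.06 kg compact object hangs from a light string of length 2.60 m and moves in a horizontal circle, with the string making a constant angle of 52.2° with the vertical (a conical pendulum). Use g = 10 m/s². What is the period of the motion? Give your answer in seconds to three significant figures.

r = L sinθ = 2.054 m. From T sinθ = mω²r and T cosθ = mg: tanθ = ω²r/g, so ω² = g tanθ / r = g/(L cosθ).
ω = √(g/(L cosθ)) = √(10.0/(2.60 × 0.6129)) = √6.275 = 2.505 rad/s.
Period = 2π/ω = 2.508 s.

2.51 s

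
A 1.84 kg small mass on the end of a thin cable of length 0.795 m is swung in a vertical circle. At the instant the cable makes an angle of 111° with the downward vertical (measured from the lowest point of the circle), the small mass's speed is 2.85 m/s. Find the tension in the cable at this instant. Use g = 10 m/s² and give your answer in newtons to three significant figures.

Take the radial direction toward the centre of the circle as positive. The component of the weight along the string toward the centre is −mg cos φ (φ measured from the bottom), so Newton's second law along the string gives T − mg cos φ = m v²/r.
cos 111° = -0.3584, so T = m(v²/r + g cos φ) = 1.84 × ((2.85)²/0.795 + 10.0 × -0.3584) = 1.84 × (10.22 + (-3.584)) = 1.84 × 6.633 = 12.21 N.

12.2 N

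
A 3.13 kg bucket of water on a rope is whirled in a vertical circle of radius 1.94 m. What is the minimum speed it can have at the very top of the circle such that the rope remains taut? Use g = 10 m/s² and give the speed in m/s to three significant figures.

At the highest point the centre is directly below, so both the weight and T act inward: T + mg = mv²/r.
At minimum speed T → 0, so mg = mv_min²/r ⇒ v_min = √(g r) = √(10.0 × 1.94) = 4.405 m/s.

4.40 m/s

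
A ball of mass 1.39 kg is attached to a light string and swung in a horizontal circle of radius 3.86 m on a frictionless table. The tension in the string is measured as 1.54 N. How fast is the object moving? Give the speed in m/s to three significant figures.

T = m v²/r ⇒ v = √(T r / m) = √(1.54 × 3.86 / 1.39) = √4.277 = 2.068 m/s.

2.07 m/s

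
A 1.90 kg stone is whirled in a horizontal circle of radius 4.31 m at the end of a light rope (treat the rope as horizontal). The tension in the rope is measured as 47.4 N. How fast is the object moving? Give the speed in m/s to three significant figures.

T = m v²/r ⇒ v = √(T r / m) = √(47.4 × 4.31 / 1.90) = √107.5 = 10.37 m/s.

10.4 m/s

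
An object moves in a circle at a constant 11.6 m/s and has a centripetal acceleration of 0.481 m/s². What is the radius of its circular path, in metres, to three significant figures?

a_c = v²/r ⇒ r = v²/a_c = (11.6)²/0.481 = 134.6/0.481 = 279.8 m.

280 m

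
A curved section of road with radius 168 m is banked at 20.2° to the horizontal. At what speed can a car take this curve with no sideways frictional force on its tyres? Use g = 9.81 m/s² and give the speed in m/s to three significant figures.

24.6 m/s

On a frictionless banked curve, N sinθ = mv²/r and N cosθ = mg, so tanθ = v²/(rg).
v = √(r g tanθ) = √(168 × 9.81 × tan 20.2°) = √(168 × 9.81 × 0.3679) = √606.4 = 24.62 m/s.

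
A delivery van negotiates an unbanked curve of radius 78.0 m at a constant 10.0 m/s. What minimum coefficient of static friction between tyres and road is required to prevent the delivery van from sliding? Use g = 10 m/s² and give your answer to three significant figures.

Friction provides the centripetal force: μ_s m g = m v²/r, so μ_s = v²/(g r) = (10.00)²/(10.0 × 78.0) = 100.0/780.0 = 0.1282.

0.128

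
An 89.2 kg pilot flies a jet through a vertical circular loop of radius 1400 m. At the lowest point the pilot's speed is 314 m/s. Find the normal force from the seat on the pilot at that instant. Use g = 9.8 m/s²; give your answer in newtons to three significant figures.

At the lowest point, N points up (toward the centre) and the weight mg points down (away from the centre), so the net inward force is N − mg = mv²/r.
N = m(v²/r + g) = 89.2 × ((314)²/1400 + 9.8) = 89.2 × (70.43 + 9.8) = 89.2 × 80.23 = 7156 N.

7160 N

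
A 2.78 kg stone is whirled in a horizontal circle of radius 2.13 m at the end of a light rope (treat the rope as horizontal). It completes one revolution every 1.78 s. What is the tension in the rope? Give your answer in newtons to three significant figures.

73.8 N

v = 2πr/T = 2π × 2.13/1.78 = 7.519 m/s.
The tension is the only horizontal force, so it supplies the full centripetal force: T = m v²/r = 2.78 × (7.519)²/2.13 = 2.78 × 56.53/2.13 = 73.78 N.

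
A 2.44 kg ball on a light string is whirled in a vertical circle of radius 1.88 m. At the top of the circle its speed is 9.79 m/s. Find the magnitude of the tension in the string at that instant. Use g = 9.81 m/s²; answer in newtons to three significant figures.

At the top, both T and the weight mg point inward (toward the centre), so T + mg = mv²/r.
T = m(v²/r − g) = 2.44 × ((9.79)²/1.88 − 9.81) = 2.44 × (50.98 − 9.81) = 2.44 × 41.17 = 100.5 N.

100 N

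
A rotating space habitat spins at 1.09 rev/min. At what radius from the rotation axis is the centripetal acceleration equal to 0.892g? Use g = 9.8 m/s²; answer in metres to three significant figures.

ω = 1.09 rev/min × 2π/60 = 0.1141 rad/s.
a_c = ω²r = 0.892g ⇒ r = 0.892 × 9.8 / (0.1141)² = 8.742/0.01303 = 670.9 m.

671 m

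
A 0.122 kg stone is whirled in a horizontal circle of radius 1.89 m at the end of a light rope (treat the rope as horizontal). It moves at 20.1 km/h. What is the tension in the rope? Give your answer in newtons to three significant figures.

v = 20.1 km/h = 20.1/3.6 = 5.583 m/s.
The tension is the only horizontal force, so it supplies the full centripetal force: T = m v²/r = 0.122 × (5.583)²/1.89 = 0.122 × 31.17/1.89 = 2.012 N.

2.01 N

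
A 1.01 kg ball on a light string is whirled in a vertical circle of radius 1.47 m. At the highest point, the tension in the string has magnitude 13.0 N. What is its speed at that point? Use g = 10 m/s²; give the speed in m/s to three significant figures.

5.80 m/s

At the top, T + mg = mv²/r, so v = √(r(T/m + g)) = √(1.47 × (13.0/1.01 + 10.0)) = √(1.47 × 22.87) = √33.62 = 5.798 m/s.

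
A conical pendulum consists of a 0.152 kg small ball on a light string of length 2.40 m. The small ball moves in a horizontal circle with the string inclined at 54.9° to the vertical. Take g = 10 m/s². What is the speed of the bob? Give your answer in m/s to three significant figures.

The radius of the circle is r = L sinθ = 2.40 × sin 54.9° = 1.964 m.
Horizontally T sinθ = mv²/r and vertically T cosθ = mg, so tanθ = v²/(rg).
v = √(r g tanθ) = √(1.964 × 10.0 × 1.423) = √27.94 = 5.286 m/s.

5.29 m/s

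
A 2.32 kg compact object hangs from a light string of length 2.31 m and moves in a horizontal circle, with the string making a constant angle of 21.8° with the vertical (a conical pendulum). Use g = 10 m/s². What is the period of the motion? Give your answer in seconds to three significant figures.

2.91 s

r = L sinθ = 0.8579 m. From T sinθ = mω²r and T cosθ = mg: tanθ = ω²r/g, so ω² = g tanθ / r = g/(L cosθ).
ω = √(g/(L cosθ)) = √(10.0/(2.31 × 0.9285)) = √4.662 = 2.159 rad/s.
Period = 2π/ω = 2.910 s.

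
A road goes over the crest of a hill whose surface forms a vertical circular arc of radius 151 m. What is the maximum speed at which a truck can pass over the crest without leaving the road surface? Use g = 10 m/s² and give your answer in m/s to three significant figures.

38.9 m/s

At the crest the centre of the circle is below the truck, so the net downward (centripetal) force is mg − N = mv²/r.
The truck leaves the road when N → 0, giving v_max = √(g r) = √(10.0 × 151) = 38.86 m/s.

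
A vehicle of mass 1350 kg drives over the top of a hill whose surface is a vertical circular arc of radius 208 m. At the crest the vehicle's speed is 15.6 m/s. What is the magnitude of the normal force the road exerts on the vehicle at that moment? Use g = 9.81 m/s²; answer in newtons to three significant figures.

11700 N

At the crest the centripetal acceleration points downward (toward the centre of the arc), so mg − N = mv²/r.
N = m(g − v²/r) = 1350 × (9.81 − (15.6)²/208) = 1350 × (9.81 − 1.170) = 1350 × 8.640 = 11660 N.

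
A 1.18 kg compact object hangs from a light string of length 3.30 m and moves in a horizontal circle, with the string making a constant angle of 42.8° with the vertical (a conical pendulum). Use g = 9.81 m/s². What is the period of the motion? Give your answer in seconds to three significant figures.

3.12 s

r = L sinθ = 2.242 m. From T sinθ = mω²r and T cosθ = mg: tanθ = ω²r/g, so ω² = g tanθ / r = g/(L cosθ).
ω = √(g/(L cosθ)) = √(9.81/(3.30 × 0.7337)) = √4.052 = 2.013 rad/s.
Period = 2π/ω = 3.122 s.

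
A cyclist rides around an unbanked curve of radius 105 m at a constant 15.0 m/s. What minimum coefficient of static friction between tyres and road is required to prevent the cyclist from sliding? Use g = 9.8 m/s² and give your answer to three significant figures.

0.219

Friction provides the centripetal force: μ_s m g = m v²/r, so μ_s = v²/(g r) = (15.00)²/(9.8 × 105) = 225.0/1029 = 0.2187.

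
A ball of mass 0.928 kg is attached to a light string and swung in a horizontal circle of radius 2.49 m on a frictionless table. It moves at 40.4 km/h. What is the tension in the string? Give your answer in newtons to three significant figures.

v = 40.4 km/h = 40.4/3.6 = 11.22 m/s.
The tension is the only horizontal force, so it supplies the full centripetal force: T = m v²/r = 0.928 × (11.22)²/2.49 = 0.928 × 125.9/2.49 = 46.94 N.

46.9 N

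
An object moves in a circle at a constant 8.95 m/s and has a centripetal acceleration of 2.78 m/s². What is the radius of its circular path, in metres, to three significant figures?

28.8 m

a_c = v²/r ⇒ r = v²/a_c = (8.95)²/2.78 = 80.10/2.78 = 28.81 m.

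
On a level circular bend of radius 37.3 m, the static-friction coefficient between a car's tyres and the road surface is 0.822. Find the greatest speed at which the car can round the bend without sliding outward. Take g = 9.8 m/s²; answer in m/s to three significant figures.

Friction provides the centripetal force on a flat curve. At maximum speed it is at its limiting value: μ_s m g = m v²/r.
Mass cancels: v_max = √(μ_s g r) = √(0.822 × 9.8 × 37.3) = √300.5 = 17.33 m/s.

17.3 m/s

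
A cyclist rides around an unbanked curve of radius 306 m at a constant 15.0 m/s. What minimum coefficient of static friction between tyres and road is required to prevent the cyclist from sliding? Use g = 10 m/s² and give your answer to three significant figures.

Friction provides the centripetal force: μ_s m g = m v²/r, so μ_s = v²/(g r) = (15.00)²/(10.0 × 306) = 225.0/3060 = 0.07353.

0.0735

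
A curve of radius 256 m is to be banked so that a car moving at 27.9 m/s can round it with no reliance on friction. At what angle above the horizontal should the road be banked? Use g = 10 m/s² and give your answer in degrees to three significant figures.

16.9°

With no friction, the horizontal component of the normal force provides the centripetal force: N sinθ = mv²/r, while N cosθ = mg vertically.
Dividing: tanθ = v²/(r g) = (27.9)²/(256 × 10.0) = 778.4/2560 = 0.3041.
θ = arctan(0.3041) = 16.91°.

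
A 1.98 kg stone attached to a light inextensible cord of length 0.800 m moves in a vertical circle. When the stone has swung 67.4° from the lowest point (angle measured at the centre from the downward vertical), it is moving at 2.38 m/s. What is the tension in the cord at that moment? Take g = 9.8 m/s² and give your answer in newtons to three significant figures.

21.5 N

Take the radial direction toward the centre of the circle as positive. The component of the weight along the string toward the centre is −mg cos φ (φ measured from the bottom), so Newton's second law along the string gives T − mg cos φ = m v²/r.
cos 67.4° = 0.3843, so T = m(v²/r + g cos φ) = 1.98 × ((2.38)²/0.800 + 9.8 × 0.3843) = 1.98 × (7.080 + (3.766)) = 1.98 × 10.85 = 21.48 N.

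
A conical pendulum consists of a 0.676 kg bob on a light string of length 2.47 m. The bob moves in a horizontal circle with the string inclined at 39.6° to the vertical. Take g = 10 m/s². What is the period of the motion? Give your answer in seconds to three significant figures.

2.74 s

r = L sinθ = 1.574 m. From T sinθ = mω²r and T cosθ = mg: tanθ = ω²r/g, so ω² = g tanθ / r = g/(L cosθ).
ω = √(g/(L cosθ)) = √(10.0/(2.47 × 0.7705)) = √5.254 = 2.292 rad/s.
Period = 2π/ω = 2.741 s.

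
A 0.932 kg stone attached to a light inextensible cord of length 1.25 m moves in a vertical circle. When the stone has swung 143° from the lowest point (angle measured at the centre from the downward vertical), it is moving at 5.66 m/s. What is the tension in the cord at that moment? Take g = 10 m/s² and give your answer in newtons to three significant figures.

16.4 N

Take the radial direction toward the centre of the circle as positive. The component of the weight along the string toward the centre is −mg cos φ (φ measured from the bottom), so Newton's second law along the string gives T − mg cos φ = m v²/r.
cos 143° = -0.7986, so T = m(v²/r + g cos φ) = 0.932 × ((5.66)²/1.25 + 10.0 × -0.7986) = 0.932 × (25.63 + (-7.986)) = 0.932 × 17.64 = 16.44 N.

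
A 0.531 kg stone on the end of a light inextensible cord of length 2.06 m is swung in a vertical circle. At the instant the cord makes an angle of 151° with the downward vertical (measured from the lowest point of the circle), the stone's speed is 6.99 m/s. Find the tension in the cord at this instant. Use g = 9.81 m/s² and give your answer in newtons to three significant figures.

Take the radial direction toward the centre of the circle as positive. The component of the weight along the string toward the centre is −mg cos φ (φ measured from the bottom), so Newton's second law along the string gives T − mg cos φ = m v²/r.
cos 151° = -0.8746, so T = m(v²/r + g cos φ) = 0.531 × ((6.99)²/2.06 + 9.81 × -0.8746) = 0.531 × (23.72 + (-8.580)) = 0.531 × 15.14 = 8.039 N.

8.04 N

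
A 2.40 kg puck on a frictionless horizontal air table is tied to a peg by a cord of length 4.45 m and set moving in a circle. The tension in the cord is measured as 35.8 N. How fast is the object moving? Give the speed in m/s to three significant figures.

8.15 m/s

T = m v²/r ⇒ v = √(T r / m) = √(35.8 × 4.45 / 2.40) = √66.38 = 8.147 m/s.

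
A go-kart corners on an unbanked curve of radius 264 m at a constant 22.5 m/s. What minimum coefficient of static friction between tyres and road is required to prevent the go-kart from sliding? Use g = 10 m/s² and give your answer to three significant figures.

Friction provides the centripetal force: μ_s m g = m v²/r, so μ_s = v²/(g r) = (22.50)²/(10.0 × 264) = 506.2/2640 = 0.1918.

0.192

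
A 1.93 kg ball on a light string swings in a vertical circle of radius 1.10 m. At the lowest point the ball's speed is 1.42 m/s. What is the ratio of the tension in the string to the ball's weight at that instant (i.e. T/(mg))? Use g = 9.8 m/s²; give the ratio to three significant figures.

1.19

At the bottom, T − mg = mv²/r, so T = m(v²/r + g) and T/(mg) = v²/(rg) + 1 = (1.42)²/(1.10 × 9.8) + 1 = 0.1871 + 1 = 1.187.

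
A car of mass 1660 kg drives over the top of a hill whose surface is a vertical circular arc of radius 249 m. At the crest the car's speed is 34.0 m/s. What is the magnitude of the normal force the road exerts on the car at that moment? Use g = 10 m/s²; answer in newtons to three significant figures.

8890 N

At the crest the centripetal acceleration points downward (toward the centre of the arc), so mg − N = mv²/r.
N = m(g − v²/r) = 1660 × (10.0 − (34.0)²/249) = 1660 × (10.0 − 4.643) = 1660 × 5.357 = 8893 N.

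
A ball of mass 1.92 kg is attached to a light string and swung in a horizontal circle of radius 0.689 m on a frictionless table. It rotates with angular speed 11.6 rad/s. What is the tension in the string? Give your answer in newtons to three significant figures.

178 N

v = ωr = 11.6 × 0.689 = 7.992 m/s.
The tension is the only horizontal force, so it supplies the full centripetal force: T = m v²/r = 1.92 × (7.992)²/0.689 = 1.92 × 63.88/0.689 = 178.0 N.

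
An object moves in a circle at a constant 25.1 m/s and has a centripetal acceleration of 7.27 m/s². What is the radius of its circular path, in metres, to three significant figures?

86.7 m

a_c = v²/r ⇒ r = v²/a_c = (25.1)²/7.27 = 630.0/7.27 = 86.66 m.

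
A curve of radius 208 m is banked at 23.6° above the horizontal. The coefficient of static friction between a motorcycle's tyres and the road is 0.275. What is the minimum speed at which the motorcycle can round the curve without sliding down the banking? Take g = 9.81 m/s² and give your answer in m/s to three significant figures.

17.2 m/s

At the minimum speed, friction acts up the slope at its limiting value f = μN. Radially (horizontal, toward centre): N sinθ − μN cosθ = mv²/r. Vertically: N cosθ + μN sinθ = mg.
Dividing: v² = r g (sinθ − μcosθ)/(cosθ + μsinθ).
sinθ − μcosθ = 0.4003 − 0.275×0.9164 = 0.1483; cosθ + μsinθ = 0.9164 + 0.275×0.4003 = 1.026.
v² = 208 × 9.81 × 0.1483/1.026 = 294.9 m²/s², so v = 17.17 m/s.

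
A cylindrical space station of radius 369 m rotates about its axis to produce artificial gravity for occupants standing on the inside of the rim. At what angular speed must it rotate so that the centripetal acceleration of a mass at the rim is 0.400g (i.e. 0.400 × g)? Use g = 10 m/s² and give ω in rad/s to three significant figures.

0.104 rad/s

Centripetal acceleration a_c = ω²r. Setting ω²r = 0.400g:
ω = √(0.400g / r) = √(0.400 × 10.0 / 369) = √0.01084 = 0.1041 rad/s.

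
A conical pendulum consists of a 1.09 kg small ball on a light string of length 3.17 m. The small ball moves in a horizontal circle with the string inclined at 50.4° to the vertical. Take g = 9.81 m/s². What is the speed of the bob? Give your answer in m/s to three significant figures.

The radius of the circle is r = L sinθ = 3.17 × sin 50.4° = 2.443 m.
Horizontally T sinθ = mv²/r and vertically T cosθ = mg, so tanθ = v²/(rg).
v = √(r g tanθ) = √(2.443 × 9.81 × 1.209) = √28.96 = 5.382 m/s.

5.38 m/s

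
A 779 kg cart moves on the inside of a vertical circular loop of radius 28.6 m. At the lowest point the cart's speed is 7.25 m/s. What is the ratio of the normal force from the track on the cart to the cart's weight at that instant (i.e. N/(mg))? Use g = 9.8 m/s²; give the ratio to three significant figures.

At the bottom, N − mg = mv²/r, so N = m(v²/r + g) and N/(mg) = v²/(rg) + 1 = (7.25)²/(28.6 × 9.8) + 1 = 0.1875 + 1 = 1.188.

1.19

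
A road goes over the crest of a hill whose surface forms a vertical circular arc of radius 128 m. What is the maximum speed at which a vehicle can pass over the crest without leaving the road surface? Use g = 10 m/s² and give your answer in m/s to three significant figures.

At the crest the centre of the circle is below the vehicle, so the net downward (centripetal) force is mg − N = mv²/r.
The vehicle leaves the road when N → 0, giving v_max = √(g r) = √(10.0 × 128) = 35.78 m/s.

35.8 m/s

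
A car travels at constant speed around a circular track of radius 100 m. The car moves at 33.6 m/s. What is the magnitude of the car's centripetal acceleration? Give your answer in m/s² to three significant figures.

a_c = v²/r = (33.60)²/100 = 1129/100 = 11.29 m/s².

11.3 m/s²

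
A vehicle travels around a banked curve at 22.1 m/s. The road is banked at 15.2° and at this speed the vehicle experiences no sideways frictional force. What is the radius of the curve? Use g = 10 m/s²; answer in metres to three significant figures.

Frictionless banking: tanθ = v²/(rg), so r = v²/(g tanθ).
r = (22.1)²/(10.0 × tan 15.2°) = 488.4/(10.0 × 0.2717) = 488.4/2.717 = 179.8 m.

180 m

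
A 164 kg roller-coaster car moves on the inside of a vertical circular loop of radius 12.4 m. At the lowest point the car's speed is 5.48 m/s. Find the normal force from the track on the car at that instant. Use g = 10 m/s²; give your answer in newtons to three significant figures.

2040 N

At the lowest point, N points up (toward the centre) and the weight mg points down (away from the centre), so the net inward force is N − mg = mv²/r.
N = m(v²/r + g) = 164 × ((5.48)²/12.4 + 10.0) = 164 × (2.422 + 10.0) = 164 × 12.42 = 2037 N.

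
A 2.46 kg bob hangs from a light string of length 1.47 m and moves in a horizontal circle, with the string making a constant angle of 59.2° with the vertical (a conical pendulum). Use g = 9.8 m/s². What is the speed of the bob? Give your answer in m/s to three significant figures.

The radius of the circle is r = L sinθ = 1.47 × sin 59.2° = 1.263 m.
Horizontally T sinθ = mv²/r and vertically T cosθ = mg, so tanθ = v²/(rg).
v = √(r g tanθ) = √(1.263 × 9.8 × 1.678) = √20.76 = 4.556 m/s.

4.56 m/s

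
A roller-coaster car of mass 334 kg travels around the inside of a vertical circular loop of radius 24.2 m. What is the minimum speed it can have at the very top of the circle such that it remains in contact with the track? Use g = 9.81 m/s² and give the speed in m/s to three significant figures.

At the top, both weight mg and N point toward the centre: N + mg = mv²/r.
At minimum speed N → 0, so mg = mv_min²/r ⇒ v_min = √(g r) = √(9.81 × 24.2) = 15.41 m/s.

15.4 m/s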